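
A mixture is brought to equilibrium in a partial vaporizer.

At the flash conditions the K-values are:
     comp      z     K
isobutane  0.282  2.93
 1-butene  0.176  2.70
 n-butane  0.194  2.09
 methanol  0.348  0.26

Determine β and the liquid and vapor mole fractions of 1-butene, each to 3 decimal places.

β = 0.660, x_1-butene = 0.083, y_1-butene = 0.224

Material balance + equilibrium reduce to Σ zᵢ(Kᵢ−1)/(1+β(Kᵢ−1)) = 0.
Feasibility: ΣzᵢKᵢ = 1.797, Σzᵢ/Kᵢ = 1.593 — both > 1, two phases present.
Newton iteration, β⁰ = 0.57:
  β = 0.570: g = 0.0962, g' = -1.027 → β = 0.664
  β = 0.664: g = -0.0041, g' = -1.128 → β = 0.660
Converged at β = 0.660.
Compositions from xᵢ = zᵢ/(1+β(Kᵢ−1)), yᵢ = Kᵢxᵢ:
  isobutane: x = 0.124, y = 0.363
  1-butene: x = 0.083, y = 0.224
  n-butane: x = 0.113, y = 0.236
  methanol: x = 0.680, y = 0.177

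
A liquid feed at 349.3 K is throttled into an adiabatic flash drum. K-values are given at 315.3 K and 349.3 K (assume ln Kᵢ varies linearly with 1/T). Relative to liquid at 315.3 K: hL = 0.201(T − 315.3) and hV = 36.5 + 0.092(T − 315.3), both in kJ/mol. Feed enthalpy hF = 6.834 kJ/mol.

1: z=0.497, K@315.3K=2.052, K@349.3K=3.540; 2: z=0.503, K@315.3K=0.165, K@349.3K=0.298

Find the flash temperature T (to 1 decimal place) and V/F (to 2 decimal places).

T = 318.4 K, V/F = 0.17

Adiabatic flash: solve Rachford–Rice at each trial T, then check hF = ψ·hV(T) + (1−ψ)·hL(T).
  T = 315.3 K: K = (2.052, 0.165), RR gives ψ = 0.117, H_out = 4.273 kJ/mol
  T = 349.3 K: K = (3.540, 0.298), RR gives ψ = 0.510, H_out = 23.557 kJ/mol
  T = 332.3 K: K = (2.733, 0.225), RR gives ψ = 0.351, H_out = 15.583 kJ/mol
  T = 323.8 K: K = (2.377, 0.194), RR gives ψ = 0.251, H_out = 10.637 kJ/mol
  T = 319.6 K: K = (2.213, 0.179), RR gives ψ = 0.191, H_out = 7.732 kJ/mol
  T = 317.5 K: K = (2.133, 0.172), RR gives ψ = 0.156, H_out = 6.115 kJ/mol
Linear interpolation between T = 317.5 (H_out = 6.115) and T = 319.6 (H_out = 7.732) on hF = 6.834 gives T ≈ 318.4 K, at which ψ = 0.17.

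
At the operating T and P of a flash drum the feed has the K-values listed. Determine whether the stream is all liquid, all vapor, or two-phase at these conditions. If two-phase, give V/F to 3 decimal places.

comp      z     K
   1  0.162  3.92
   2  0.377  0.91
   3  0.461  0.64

two-phase, V/F = 0.372

ΣzᵢKᵢ = 1.273; Σzᵢ/Kᵢ = 1.176.
Both exceed 1, so a two-phase solution exists.
Newton–Raphson from ψ = 0.39:
  ψ = 0.390: g = -0.0071, g' = -0.386 → ψ = 0.372
Converged at ψ = 0.372.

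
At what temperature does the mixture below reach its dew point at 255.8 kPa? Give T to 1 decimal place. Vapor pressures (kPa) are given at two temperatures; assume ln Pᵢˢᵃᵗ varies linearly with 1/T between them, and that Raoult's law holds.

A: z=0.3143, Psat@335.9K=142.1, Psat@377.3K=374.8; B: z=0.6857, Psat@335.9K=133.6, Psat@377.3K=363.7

T = 361.1 K

Dew-point temperature: Σzᵢ·P/Pᵢˢᵃᵗ(T) = 1. Interpolate ln Pᵢˢᵃᵗ = aᵢ + bᵢ/T.
  T = 335.9 K: ΣzᵢP/Pᵢˢᵃᵗ = 1.8787
  T = 377.3 K: ΣzᵢP/Pᵢˢᵃᵗ = 0.6968
  T = 356.6 K: ΣzᵢP/Pᵢˢᵃᵗ = 1.1116
  T = 367.0 K: ΣzᵢP/Pᵢˢᵃᵗ = 0.8733
  T = 361.8 K: ΣzᵢP/Pᵢˢᵃᵗ = 0.9836
  T = 359.2 K: ΣzᵢP/Pᵢˢᵃᵗ = 1.0452
Interpolating between 359.2 K and 361.8 K gives T ≈ 361.1 K.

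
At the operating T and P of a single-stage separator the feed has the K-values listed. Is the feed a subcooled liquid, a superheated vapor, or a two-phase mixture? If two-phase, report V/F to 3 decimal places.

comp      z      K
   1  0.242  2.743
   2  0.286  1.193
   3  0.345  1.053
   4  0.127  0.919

ΣzᵢKᵢ = 1.485; Σzᵢ/Kᵢ = 0.794.
Since Σzᵢ/Kᵢ < 1 the mixture is above its dew point — single vapor phase.

superheated vapor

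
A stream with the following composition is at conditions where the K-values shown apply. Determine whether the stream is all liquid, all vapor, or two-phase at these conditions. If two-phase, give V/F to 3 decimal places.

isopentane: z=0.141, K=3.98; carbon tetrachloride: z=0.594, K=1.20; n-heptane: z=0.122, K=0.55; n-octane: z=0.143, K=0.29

ΣzᵢKᵢ = 1.383; Σzᵢ/Kᵢ = 1.245.
Both exceed 1, so a two-phase solution exists.
Newton iteration, ψ⁰ = 0.5:
  ψ = 0.500: g = 0.0485, g' = -0.436 → ψ = 0.611
Converged at ψ = 0.611.

two-phase, V/F = 0.611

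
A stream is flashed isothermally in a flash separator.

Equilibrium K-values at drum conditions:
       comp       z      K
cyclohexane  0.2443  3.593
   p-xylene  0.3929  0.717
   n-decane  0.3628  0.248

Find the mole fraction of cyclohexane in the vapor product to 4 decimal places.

y_cyclohexane = 0.5992

Material balance + equilibrium reduce to Σ zᵢ(Kᵢ−1)/(1+ψ(Kᵢ−1)) = 0.
Feasibility: ΣzᵢKᵢ = 1.2495, Σzᵢ/Kᵢ = 2.0789 — both > 1, two phases present.
Newton–Raphson from ψ = 0.32:
  ψ = 0.3200: g = -0.13534, g' = -0.8845 → ψ = 0.1670
  ψ = 0.1670: g = 0.01336, g' = -1.1029 → ψ = 0.1791
  ψ = 0.1791: g = 0.00017, g' = -1.0749 → ψ = 0.1792
Converged at ψ = 0.1792.
Compositions from xᵢ = zᵢ/(1+ψ(Kᵢ−1)), yᵢ = Kᵢxᵢ:
  cyclohexane: x = 0.1668, y = 0.5992
  p-xylene: x = 0.4139, y = 0.2968
  n-decane: x = 0.4193, y = 0.1040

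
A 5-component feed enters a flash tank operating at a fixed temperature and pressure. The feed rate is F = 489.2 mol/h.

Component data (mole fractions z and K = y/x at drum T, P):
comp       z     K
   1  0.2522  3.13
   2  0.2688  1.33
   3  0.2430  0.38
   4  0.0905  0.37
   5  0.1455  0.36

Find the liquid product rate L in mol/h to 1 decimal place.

Material balance + equilibrium reduce to Σ zᵢ(Kᵢ−1)/(1+ψ(Kᵢ−1)) = 0.
Feasibility: ΣzᵢKᵢ = 1.3251, Σzᵢ/Kᵢ = 1.5709 — both > 1, two phases present.
Newton–Raphson from ψ = 0.67:
  ψ = 0.6700: g = -0.22543, g' = -0.7774 → ψ = 0.3800
  ψ = 0.3800: g = -0.01941, g' = -0.6986 → ψ = 0.3522
  ψ = 0.3522: g = 0.00013, g' = -0.7086 → ψ = 0.3524
Converged at ψ = 0.3524.
Then V = ψ·F = 0.3524·489.2 = 172.4 mol/h and L = F − V = 316.8 mol/h.

L = 316.8 mol/h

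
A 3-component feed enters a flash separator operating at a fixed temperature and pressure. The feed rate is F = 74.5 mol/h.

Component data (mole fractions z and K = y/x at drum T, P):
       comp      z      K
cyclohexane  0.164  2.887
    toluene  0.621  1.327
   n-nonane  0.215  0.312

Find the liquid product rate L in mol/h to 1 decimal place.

L = 20.5 mol/h

Let β = V/F and solve Σ zᵢ(Kᵢ−1)/(1+β(Kᵢ−1)) = 0.
g(0) = ΣzᵢKᵢ − 1 = 0.365 and g(1) = 1 − Σzᵢ/Kᵢ = -0.214, so a root lies in (0, 1).
Newton–Raphson from β = 0.59:
  β = 0.590: g = 0.0677, g' = -0.466 → β = 0.735
  β = 0.735: g = -0.0060, g' = -0.562 → β = 0.725
  β = 0.725: g = -0.0001, g' = -0.552 → β = 0.724
Converged at β = 0.724.
Then V = β·F = 0.7245·74.5 = 54.0 mol/h and L = F − V = 20.5 mol/h.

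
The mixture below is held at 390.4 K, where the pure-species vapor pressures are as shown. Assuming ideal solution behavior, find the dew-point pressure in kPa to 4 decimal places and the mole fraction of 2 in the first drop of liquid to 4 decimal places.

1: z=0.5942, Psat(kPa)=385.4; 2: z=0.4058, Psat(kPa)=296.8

At the dew point ψ → 1, so Σzᵢ/Kᵢ = 1 with Kᵢ = Pᵢˢᵃᵗ/P ⇒ 1/P = Σzᵢ/Pᵢˢᵃᵗ.
1/P = 0.5942/385.4 + 0.4058/296.8 = 0.0029090 ⇒ P = 343.7577 kPa
xᵢ = zᵢP/Pᵢˢᵃᵗ ⇒ x_2 = 0.4058·343.7577/296.8 = 0.4700

Pdew = 343.7577 kPa, x_2 = 0.4700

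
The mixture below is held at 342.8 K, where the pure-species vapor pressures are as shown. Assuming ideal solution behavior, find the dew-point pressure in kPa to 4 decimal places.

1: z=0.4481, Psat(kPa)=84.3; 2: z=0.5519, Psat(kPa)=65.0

At the dew point ψ → 1, so Σzᵢ/Kᵢ = 1 with Kᵢ = Pᵢˢᵃᵗ/P ⇒ 1/P = Σzᵢ/Pᵢˢᵃᵗ.
1/P = 0.4481/84.3 + 0.5519/65.0 = 0.0138063 ⇒ P = 72.4307 kPa

Pdew = 72.4307 kPa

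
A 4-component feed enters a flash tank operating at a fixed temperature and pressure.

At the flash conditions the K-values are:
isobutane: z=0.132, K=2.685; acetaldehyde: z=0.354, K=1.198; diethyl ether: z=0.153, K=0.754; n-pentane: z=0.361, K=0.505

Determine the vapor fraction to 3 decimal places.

Let ψ = V/F and solve Σ zᵢ(Kᵢ−1)/(1+ψ(Kᵢ−1)) = 0.
g(0) = ΣzᵢKᵢ − 1 = 0.076 and g(1) = 1 − Σzᵢ/Kᵢ = -0.262, so a root lies in (0, 1).
Newton–Raphson from ψ = 0.33:
  ψ = 0.330: g = -0.0458, g' = -0.304 → ψ = 0.179
  ψ = 0.179: g = 0.0030, g' = -0.351 → ψ = 0.188
Converged at ψ = 0.188.

ψ = 0.188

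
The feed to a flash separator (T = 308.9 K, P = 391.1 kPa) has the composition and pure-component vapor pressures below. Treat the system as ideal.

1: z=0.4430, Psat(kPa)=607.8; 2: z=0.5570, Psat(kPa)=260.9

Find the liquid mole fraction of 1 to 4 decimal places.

Raoult's law: Kᵢ = Pᵢˢᵃᵗ/P = Pᵢˢᵃᵗ/391.1.
  K_1 = 607.8/391.1 = 1.554078, K_2 = 260.9/391.1 = 0.667093
Let ψ = V/F and solve Σ zᵢ(Kᵢ−1)/(1+ψ(Kᵢ−1)) = 0.
g(0) = ΣzᵢKᵢ − 1 = 0.0600 and g(1) = 1 − Σzᵢ/Kᵢ = -0.1200, so a root lies in (0, 1).
Newton iteration, ψ⁰ = 0.5:
  ψ = 0.5000: g = -0.03025, g' = -0.1722 → ψ = 0.3244
  ψ = 0.3244: g = 0.00019, g' = -0.1753 → ψ = 0.3254
Converged at ψ = 0.3254.
Compositions from xᵢ = zᵢ/(1+ψ(Kᵢ−1)), yᵢ = Kᵢxᵢ:
  1: x = 0.3753, y = 0.5833
  2: x = 0.6247, y = 0.4167

x_1 = 0.3753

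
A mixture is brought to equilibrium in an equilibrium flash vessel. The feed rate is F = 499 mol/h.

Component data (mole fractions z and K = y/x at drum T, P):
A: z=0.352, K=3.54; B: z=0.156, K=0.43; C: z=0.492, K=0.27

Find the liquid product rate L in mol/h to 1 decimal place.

Rachford–Rice: g(ψ) = Σ zᵢ(Kᵢ−1)/(1+ψ(Kᵢ−1)) = 0.
Feasibility: ΣzᵢKᵢ = 1.446, Σzᵢ/Kᵢ = 2.284 — both > 1, two phases present.
Newton–Raphson from ψ = 0.56:
  ψ = 0.560: g = -0.3690, g' = -1.247 → ψ = 0.264
  ψ = 0.264: g = -0.0143, g' = -1.286 → ψ = 0.253
Converged at ψ = 0.253.
Then V = ψ·F = 0.2529·499 = 126.2 mol/h and L = F − V = 372.8 mol/h.

L = 372.8 mol/h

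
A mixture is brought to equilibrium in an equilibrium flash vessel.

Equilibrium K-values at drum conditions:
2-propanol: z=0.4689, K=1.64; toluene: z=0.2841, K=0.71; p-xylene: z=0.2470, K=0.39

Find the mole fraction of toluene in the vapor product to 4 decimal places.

y_toluene = 0.2157

Rachford–Rice: g(ψ) = Σ zᵢ(Kᵢ−1)/(1+ψ(Kᵢ−1)) = 0.
Check two-phase: ΣzᵢKᵢ = 1.0670 > 1 and Σzᵢ/Kᵢ = 1.3194 > 1, so g(0) = 0.0670 > 0 and g(1) = -0.3194 < 0.
Iterate (Newton) starting at ψ = 0.47:
  ψ = 0.4700: g = -0.07592, g' = -0.3262 → ψ = 0.2372
  ψ = 0.2372: g = -0.00410, g' = -0.2980 → ψ = 0.2235
Converged at ψ = 0.2235.
Compositions from xᵢ = zᵢ/(1+ψ(Kᵢ−1)), yᵢ = Kᵢxᵢ:
  2-propanol: x = 0.4102, y = 0.6728
  toluene: x = 0.3038, y = 0.2157
  p-xylene: x = 0.2860, y = 0.1115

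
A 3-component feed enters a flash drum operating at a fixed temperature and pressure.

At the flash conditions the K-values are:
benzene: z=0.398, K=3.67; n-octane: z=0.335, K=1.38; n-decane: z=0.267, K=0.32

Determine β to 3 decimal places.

β = 0.841

Let β = V/F and solve Σ zᵢ(Kᵢ−1)/(1+β(Kᵢ−1)) = 0.
Check two-phase: ΣzᵢKᵢ = 2.008 > 1 and Σzᵢ/Kᵢ = 1.186 > 1, so g(0) = 1.008 > 0 and g(1) = -0.186 < 0.
Newton–Raphson from β = 0.54:
  β = 0.540: g = 0.2539, g' = -0.817 → β = 0.851
  β = 0.851: g = -0.0096, g' = -0.987 → β = 0.841
Converged at β = 0.841.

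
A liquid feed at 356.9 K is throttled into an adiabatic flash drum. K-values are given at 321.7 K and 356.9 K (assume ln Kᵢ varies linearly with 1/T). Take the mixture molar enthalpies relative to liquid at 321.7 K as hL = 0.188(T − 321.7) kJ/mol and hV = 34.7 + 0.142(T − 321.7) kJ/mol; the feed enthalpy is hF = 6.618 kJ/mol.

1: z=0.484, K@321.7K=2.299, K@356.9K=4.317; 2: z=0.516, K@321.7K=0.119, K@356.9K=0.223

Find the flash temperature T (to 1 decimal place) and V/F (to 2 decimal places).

T = 323.6 K, V/F = 0.18

Adiabatic flash: solve Rachford–Rice at each trial T, then check hF = ψ·hV(T) + (1−ψ)·hL(T).
  T = 321.7 K: K = (2.299, 0.119), RR gives ψ = 0.152, H_out = 5.280 kJ/mol
  T = 356.9 K: K = (4.317, 0.223), RR gives ψ = 0.467, H_out = 22.078 kJ/mol
  T = 339.3 K: K = (3.202, 0.166), RR gives ψ = 0.346, H_out = 15.026 kJ/mol
  T = 330.5 K: K = (2.725, 0.141), RR gives ψ = 0.264, H_out = 10.721 kJ/mol
  T = 326.1 K: K = (2.506, 0.130), RR gives ψ = 0.213, H_out = 8.192 kJ/mol
  T = 323.9 K: K = (2.401, 0.124), RR gives ψ = 0.184, H_out = 6.792 kJ/mol
Linear interpolation between T = 321.7 (H_out = 5.280) and T = 323.9 (H_out = 6.792) on hF = 6.618 gives T ≈ 323.6 K, at which ψ = 0.18.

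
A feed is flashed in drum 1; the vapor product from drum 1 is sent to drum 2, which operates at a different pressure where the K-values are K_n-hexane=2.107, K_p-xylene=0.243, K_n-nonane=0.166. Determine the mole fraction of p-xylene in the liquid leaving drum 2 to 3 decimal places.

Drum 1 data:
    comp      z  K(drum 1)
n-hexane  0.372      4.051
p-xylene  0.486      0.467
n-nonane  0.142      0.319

Drum 1:
Material balance + equilibrium reduce to Σ zᵢ(Kᵢ−1)/(1+ψ₁(Kᵢ−1)) = 0.
Feasibility: ΣzᵢKᵢ = 1.779, Σzᵢ/Kᵢ = 1.578 — both > 1, two phases present.
Iterate (Newton) starting at ψ₁ = 0.45:
  ψ₁ = 0.450: g = -0.0019, g' = -0.991 → ψ₁ = 0.448
Converged at ψ₁ = 0.448.
Drum-1 compositions:
  n-hexane: x = 0.157, y = 0.637
  p-xylene: x = 0.638, y = 0.298
  n-nonane: x = 0.204, y = 0.065
Drum-2 feed = drum-1 vapor: z₂ = (0.6366, 0.2982, 0.0652).
Drum 2:
Let ψ₂ = V/F and solve Σ zᵢ(Kᵢ−1)/(1+ψ₂(Kᵢ−1)) = 0.
Check two-phase: ΣzᵢKᵢ = 1.425 > 1 and Σzᵢ/Kᵢ = 1.922 > 1, so g(0) = 0.425 > 0 and g(1) = -0.922 < 0.
Iterate (Newton) starting at ψ₂ = 0.5:
  ψ₂ = 0.500: g = -0.0028, g' = -0.899 → ψ₂ = 0.497
Converged at ψ₂ = 0.497.
  n-hexane: x = 0.411, y = 0.865
  p-xylene: x = 0.478, y = 0.116
  n-nonane: x = 0.111, y = 0.018

x_p-xylene (drum 2) = 0.478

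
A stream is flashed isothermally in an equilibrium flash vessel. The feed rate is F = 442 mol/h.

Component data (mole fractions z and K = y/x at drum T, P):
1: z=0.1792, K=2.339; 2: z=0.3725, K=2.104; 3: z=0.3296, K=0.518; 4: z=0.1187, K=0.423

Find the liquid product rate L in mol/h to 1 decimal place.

L = 131.6 mol/h

Iterate (Newton) starting at ψ = 0.47:
  ψ = 0.4700: g = 0.11865, g' = -0.5202 → ψ = 0.6981
  ψ = 0.6981: g = 0.00216, g' = -0.5154 → ψ = 0.7023
Converged at ψ = 0.7023.
Then V = ψ·F = 0.7023·442 = 310.4 mol/h and L = F − V = 131.6 mol/h.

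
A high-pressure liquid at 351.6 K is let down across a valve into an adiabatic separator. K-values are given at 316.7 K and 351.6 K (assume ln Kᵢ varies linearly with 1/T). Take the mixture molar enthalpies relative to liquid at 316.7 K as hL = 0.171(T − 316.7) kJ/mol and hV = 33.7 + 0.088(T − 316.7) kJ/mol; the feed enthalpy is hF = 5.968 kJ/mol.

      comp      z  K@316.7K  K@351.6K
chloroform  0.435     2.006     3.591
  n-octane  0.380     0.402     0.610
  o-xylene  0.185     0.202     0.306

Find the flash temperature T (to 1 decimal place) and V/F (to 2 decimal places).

T = 319.7 K, V/F = 0.16

Adiabatic flash: solve Rachford–Rice at each trial T, then check hF = ψ·hV(T) + (1−ψ)·hL(T).
  T = 316.7 K: K = (2.006, 0.402, 0.202), RR gives ψ = 0.093, H_out = 3.138 kJ/mol
  T = 351.6 K: K = (3.591, 0.610, 0.306), RR gives ψ = 0.634, H_out = 25.510 kJ/mol
  T = 334.1 K: K = (2.723, 0.500, 0.251), RR gives ψ = 0.411, H_out = 16.220 kJ/mol
  T = 325.4 K: K = (2.347, 0.450, 0.226), RR gives ψ = 0.274, H_out = 10.521 kJ/mol
  T = 321.0 K: K = (2.170, 0.425, 0.214), RR gives ψ = 0.190, H_out = 7.079 kJ/mol
  T = 318.9 K: K = (2.089, 0.414, 0.208), RR gives ψ = 0.145, H_out = 5.240 kJ/mol
Linear interpolation between T = 318.9 (H_out = 5.240) and T = 321.0 (H_out = 7.079) on hF = 5.968 gives T ≈ 319.7 K, at which ψ = 0.16.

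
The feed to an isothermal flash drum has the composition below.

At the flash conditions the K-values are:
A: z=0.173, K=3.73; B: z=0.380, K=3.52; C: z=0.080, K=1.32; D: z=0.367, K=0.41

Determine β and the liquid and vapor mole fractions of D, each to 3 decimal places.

β = 0.887, x_D = 0.770, y_D = 0.316

Iterate (Newton) starting at β = 0.5:
  β = 0.500: g = 0.3384, g' = -0.966 → β = 0.850
  β = 0.850: g = 0.0326, g' = -0.881 → β = 0.887
Converged at β = 0.887.
Compositions from xᵢ = zᵢ/(1+β(Kᵢ−1)), yᵢ = Kᵢxᵢ:
  A: x = 0.051, y = 0.189
  B: x = 0.117, y = 0.414
  C: x = 0.062, y = 0.082
  D: x = 0.770, y = 0.316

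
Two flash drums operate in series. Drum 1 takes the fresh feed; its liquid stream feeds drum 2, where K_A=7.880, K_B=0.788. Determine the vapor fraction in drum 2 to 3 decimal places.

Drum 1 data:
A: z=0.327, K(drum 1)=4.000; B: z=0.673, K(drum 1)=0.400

V/F (drum 2) = 0.665

Drum 1:
Rachford–Rice: g(ψ₁) = Σ zᵢ(Kᵢ−1)/(1+ψ₁(Kᵢ−1)) = 0.
Feasibility: ΣzᵢKᵢ = 1.577, Σzᵢ/Kᵢ = 1.764 — both > 1, two phases present.
Iterate (Newton) starting at ψ₁ = 0.4:
  ψ₁ = 0.400: g = -0.0854, g' = -1.028 → ψ₁ = 0.317
  ψ₁ = 0.317: g = 0.0043, g' = -1.143 → ψ₁ = 0.321
Converged at ψ₁ = 0.321.
Drum-1 compositions:
  A: x = 0.167, y = 0.667
  B: x = 0.833, y = 0.333
Drum-2 feed = drum-1 liquid: z₂ = (0.1667, 0.8333).
Drum 2:
Let ψ₂ = V/F and solve Σ zᵢ(Kᵢ−1)/(1+ψ₂(Kᵢ−1)) = 0.
Check two-phase: ΣzᵢKᵢ = 1.970 > 1 and Σzᵢ/Kᵢ = 1.079 > 1, so g(0) = 0.970 > 0 and g(1) = -0.079 < 0.
Binary case is linear: z₁(K₁−1)(1+ψ₂(K₂−1)) + z₂(K₂−1)(1+ψ₂(K₁−1)) = 0
⇒ ψ₂ = [z₁(K₁−1)+z₂(K₂−1)] / [−(K₁−1)(K₂−1)] = 0.9700/1.4586 = 0.665
  A: x = 0.030, y = 0.236
  B: x = 0.970, y = 0.764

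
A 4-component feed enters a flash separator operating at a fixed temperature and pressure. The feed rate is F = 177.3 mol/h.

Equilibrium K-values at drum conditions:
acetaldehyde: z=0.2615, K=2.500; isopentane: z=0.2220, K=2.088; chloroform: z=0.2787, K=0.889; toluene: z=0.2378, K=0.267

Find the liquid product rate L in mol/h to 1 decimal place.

L = 68.7 mol/h

Rachford–Rice: g(ψ) = Σ zᵢ(Kᵢ−1)/(1+ψ(Kᵢ−1)) = 0.
g(0) = ΣzᵢKᵢ − 1 = 0.4285 and g(1) = 1 − Σzᵢ/Kᵢ = -0.4151, so a root lies in (0, 1).
Iterate (Newton) starting at ψ = 0.5:
  ψ = 0.5000: g = 0.07267, g' = -0.6246 → ψ = 0.6164
  ψ = 0.6164: g = -0.00277, g' = -0.6821 → ψ = 0.6123
Converged at ψ = 0.6123.
Then V = ψ·F = 0.6123·177.3 = 108.6 mol/h and L = F − V = 68.7 mol/h.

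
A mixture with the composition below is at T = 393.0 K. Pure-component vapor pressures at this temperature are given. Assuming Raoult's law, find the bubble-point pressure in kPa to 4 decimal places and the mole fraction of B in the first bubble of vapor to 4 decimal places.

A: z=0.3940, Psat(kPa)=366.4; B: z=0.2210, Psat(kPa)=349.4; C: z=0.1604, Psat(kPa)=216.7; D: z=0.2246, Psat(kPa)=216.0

Pbub = 304.8513 kPa, y_B = 0.2533

At the bubble point ψ → 0, so ΣzᵢKᵢ = 1 with Kᵢ = Pᵢˢᵃᵗ/P ⇒ P = ΣzᵢPᵢˢᵃᵗ.
P = 0.3940·366.4 + 0.2210·349.4 + 0.1604·216.7 + 0.2246·216.0 = 304.8513 kPa
yᵢ = zᵢPᵢˢᵃᵗ/P ⇒ y_B = 0.2210·349.4/304.8513 = 0.2533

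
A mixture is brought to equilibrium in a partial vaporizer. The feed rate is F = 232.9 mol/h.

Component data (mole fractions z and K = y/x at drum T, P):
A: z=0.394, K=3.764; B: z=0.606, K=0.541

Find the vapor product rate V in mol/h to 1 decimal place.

V = 148.9 mol/h

Rachford–Rice: g(ψ) = Σ zᵢ(Kᵢ−1)/(1+ψ(Kᵢ−1)) = 0.
Feasibility: ΣzᵢKᵢ = 1.811, Σzᵢ/Kᵢ = 1.225 — both > 1, two phases present.
Binary case is linear: z₁(K₁−1)(1+ψ(K₂−1)) + z₂(K₂−1)(1+ψ(K₁−1)) = 0
⇒ ψ = [z₁(K₁−1)+z₂(K₂−1)] / [−(K₁−1)(K₂−1)] = 0.8109/1.2687 = 0.639
Then V = ψ·F = 0.6391·232.9 = 148.9 mol/h and L = F − V = 84.0 mol/h.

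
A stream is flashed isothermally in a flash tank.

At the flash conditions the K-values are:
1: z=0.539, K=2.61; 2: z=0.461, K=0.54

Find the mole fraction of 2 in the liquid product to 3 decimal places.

Material balance + equilibrium reduce to Σ zᵢ(Kᵢ−1)/(1+ψ(Kᵢ−1)) = 0.
Feasibility: ΣzᵢKᵢ = 1.656, Σzᵢ/Kᵢ = 1.060 — both > 1, two phases present.
Binary case is linear: z₁(K₁−1)(1+ψ(K₂−1)) + z₂(K₂−1)(1+ψ(K₁−1)) = 0
⇒ ψ = [z₁(K₁−1)+z₂(K₂−1)] / [−(K₁−1)(K₂−1)] = 0.6557/0.7406 = 0.885
Compositions from xᵢ = zᵢ/(1+ψ(Kᵢ−1)), yᵢ = Kᵢxᵢ:
  1: x = 0.222, y = 0.580
  2: x = 0.778, y = 0.420

x_2 = 0.778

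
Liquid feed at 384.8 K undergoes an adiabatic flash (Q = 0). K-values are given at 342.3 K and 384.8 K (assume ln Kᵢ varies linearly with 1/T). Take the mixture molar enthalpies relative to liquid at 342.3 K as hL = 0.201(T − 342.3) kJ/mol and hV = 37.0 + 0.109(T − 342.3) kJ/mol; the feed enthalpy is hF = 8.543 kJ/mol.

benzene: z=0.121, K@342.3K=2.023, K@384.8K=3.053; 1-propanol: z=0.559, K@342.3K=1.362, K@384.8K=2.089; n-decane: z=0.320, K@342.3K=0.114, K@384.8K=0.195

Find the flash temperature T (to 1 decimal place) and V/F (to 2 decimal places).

T = 347.8 K, V/F = 0.20

Adiabatic flash: solve Rachford–Rice at each trial T, then check hF = ψ·hV(T) + (1−ψ)·hL(T).
  T = 342.3 K: K = (2.023, 1.362, 0.114), RR gives ψ = 0.093, H_out = 3.427 kJ/mol
  T = 384.8 K: K = (3.053, 2.089, 0.195), RR gives ψ = 0.583, H_out = 27.834 kJ/mol
  T = 363.6 K: K = (2.516, 1.709, 0.152), RR gives ψ = 0.415, H_out = 18.812 kJ/mol
  T = 353.0 K: K = (2.265, 1.532, 0.132), RR gives ψ = 0.287, H_out = 12.503 kJ/mol
  T = 347.6 K: K = (2.141, 1.445, 0.123), RR gives ψ = 0.201, H_out = 8.390 kJ/mol
  T = 350.3 K: K = (2.203, 1.488, 0.127), RR gives ψ = 0.246, H_out = 10.545 kJ/mol
  T = 349.0 K: K = (2.173, 1.467, 0.125), RR gives ψ = 0.225, H_out = 9.534 kJ/mol
Linear interpolation between T = 347.6 (H_out = 8.390) and T = 349.0 (H_out = 9.534) on hF = 8.543 gives T ≈ 347.8 K, at which ψ = 0.20.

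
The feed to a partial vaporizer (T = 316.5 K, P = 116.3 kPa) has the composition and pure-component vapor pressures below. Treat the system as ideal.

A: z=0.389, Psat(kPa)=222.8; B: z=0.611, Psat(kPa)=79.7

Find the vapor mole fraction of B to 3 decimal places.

Raoult's law: Kᵢ = Pᵢˢᵃᵗ/P = Pᵢˢᵃᵗ/116.3.
  K_A = 222.8/116.3 = 1.91574, K_B = 79.7/116.3 = 0.68530
Let ψ = V/F and solve Σ zᵢ(Kᵢ−1)/(1+ψ(Kᵢ−1)) = 0.
Check two-phase: ΣzᵢKᵢ = 1.164 > 1 and Σzᵢ/Kᵢ = 1.095 > 1, so g(0) = 0.164 > 0 and g(1) = -0.095 < 0.
Binary case is linear: z₁(K₁−1)(1+ψ(K₂−1)) + z₂(K₂−1)(1+ψ(K₁−1)) = 0
⇒ ψ = [z₁(K₁−1)+z₂(K₂−1)] / [−(K₁−1)(K₂−1)] = 0.1639/0.2882 = 0.569
Compositions from xᵢ = zᵢ/(1+ψ(Kᵢ−1)), yᵢ = Kᵢxᵢ:
  A: x = 0.256, y = 0.490
  B: x = 0.744, y = 0.510

y_B = 0.510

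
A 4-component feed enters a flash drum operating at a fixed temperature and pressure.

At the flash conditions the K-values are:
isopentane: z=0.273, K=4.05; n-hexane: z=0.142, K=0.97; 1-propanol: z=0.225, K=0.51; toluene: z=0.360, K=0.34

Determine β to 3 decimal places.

Iterate (Newton) starting at β = 0.5:
  β = 0.500: g = -0.1752, g' = -0.843 → β = 0.292
  β = 0.292: g = 0.0131, g' = -1.025 → β = 0.305
Converged at β = 0.305.

β = 0.305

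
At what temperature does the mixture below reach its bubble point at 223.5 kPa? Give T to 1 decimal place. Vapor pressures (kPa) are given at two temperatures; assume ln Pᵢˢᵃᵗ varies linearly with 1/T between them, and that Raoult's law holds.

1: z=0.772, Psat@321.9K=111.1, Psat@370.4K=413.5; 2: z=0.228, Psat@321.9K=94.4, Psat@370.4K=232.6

Bubble-point temperature: ΣzᵢPᵢˢᵃᵗ(T) = P. Interpolate ln Pᵢˢᵃᵗ = aᵢ + bᵢ/T.
  T = 321.9 K: ΣzᵢPᵢˢᵃᵗ = 107.29 kPa
  T = 370.4 K: ΣzᵢPᵢˢᵃᵗ = 372.25 kPa
  T = 346.1 K: ΣzᵢPᵢˢᵃᵗ = 207.87 kPa
  T = 358.2 K: ΣzᵢPᵢˢᵃᵗ = 280.43 kPa
  T = 352.1 K: ΣzᵢPᵢˢᵃᵗ = 241.72 kPa
  T = 349.1 K: ΣzᵢPᵢˢᵃᵗ = 224.29 kPa
  T = 347.6 K: ΣzᵢPᵢˢᵃᵗ = 215.96 kPa
Interpolating between 347.6 K and 349.1 K gives T ≈ 349.0 K.

T = 349.0 K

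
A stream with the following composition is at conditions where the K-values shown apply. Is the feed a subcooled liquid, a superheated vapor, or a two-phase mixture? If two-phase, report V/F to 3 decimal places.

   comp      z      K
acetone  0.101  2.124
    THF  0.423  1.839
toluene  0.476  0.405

ΣzᵢKᵢ = 1.185; Σzᵢ/Kᵢ = 1.453.
Both exceed 1, so a two-phase solution exists.
Rachford–Rice: g(ψ) = Σ zᵢ(Kᵢ−1)/(1+ψ(Kᵢ−1)) = 0.
Newton iteration, ψ⁰ = 0.5:
  ψ = 0.500: g = -0.0805, g' = -0.542 → ψ = 0.351
  ψ = 0.351: g = -0.0026, g' = -0.513 → ψ = 0.346
Converged at ψ = 0.346.

two-phase, V/F = 0.346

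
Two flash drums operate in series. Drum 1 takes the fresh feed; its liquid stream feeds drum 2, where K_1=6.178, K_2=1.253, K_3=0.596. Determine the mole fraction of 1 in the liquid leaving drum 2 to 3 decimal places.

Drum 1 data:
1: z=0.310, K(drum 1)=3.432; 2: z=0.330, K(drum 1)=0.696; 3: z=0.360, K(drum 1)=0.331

x_1 (drum 2) = 0.036

Drum 1:
Rachford–Rice: g(ψ₁) = Σ zᵢ(Kᵢ−1)/(1+ψ₁(Kᵢ−1)) = 0.
g(0) = ΣzᵢKᵢ − 1 = 0.413 and g(1) = 1 − Σzᵢ/Kᵢ = -0.652, so a root lies in (0, 1).
Iterate (Newton) starting at ψ₁ = 0.5:
  ψ₁ = 0.500: g = -0.1400, g' = -0.780 → ψ₁ = 0.320
  ψ₁ = 0.320: g = 0.0060, g' = -0.878 → ψ₁ = 0.327
Converged at ψ₁ = 0.327.
Drum-1 compositions:
  1: x = 0.173, y = 0.592
  2: x = 0.366, y = 0.255
  3: x = 0.461, y = 0.153
Drum-2 feed = drum-1 liquid: z₂ = (0.1726, 0.3665, 0.4609).
Drum 2:
Let ψ₂ = V/F and solve Σ zᵢ(Kᵢ−1)/(1+ψ₂(Kᵢ−1)) = 0.
g(0) = ΣzᵢKᵢ − 1 = 0.800 and g(1) = 1 − Σzᵢ/Kᵢ = -0.094, so a root lies in (0, 1).
Iterate (Newton) starting at ψ₂ = 0.67:
  ψ₂ = 0.670: g = 0.0239, g' = -0.390 → ψ₂ = 0.731
  ψ₂ = 0.731: g = 0.0007, g' = -0.370 → ψ₂ = 0.733
Converged at ψ₂ = 0.733.
  1: x = 0.036, y = 0.222
  2: x = 0.309, y = 0.387
  3: x = 0.655, y = 0.390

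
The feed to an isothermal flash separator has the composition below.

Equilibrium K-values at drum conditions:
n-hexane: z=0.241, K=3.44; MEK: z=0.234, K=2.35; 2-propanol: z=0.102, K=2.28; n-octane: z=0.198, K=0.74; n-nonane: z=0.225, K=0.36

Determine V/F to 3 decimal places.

Material balance + equilibrium reduce to Σ zᵢ(Kᵢ−1)/(1+V/F(Kᵢ−1)) = 0.
Feasibility: ΣzᵢKᵢ = 1.839, Σzᵢ/Kᵢ = 1.107 — both > 1, two phases present.
Newton iteration, V/F⁰ = 0.68:
  V/F = 0.680: g = 0.1381, g' = -0.675 → V/F = 0.885
  V/F = 0.885: g = -0.0074, g' = -0.781 → V/F = 0.875
Converged at V/F = 0.875.

V/F = 0.875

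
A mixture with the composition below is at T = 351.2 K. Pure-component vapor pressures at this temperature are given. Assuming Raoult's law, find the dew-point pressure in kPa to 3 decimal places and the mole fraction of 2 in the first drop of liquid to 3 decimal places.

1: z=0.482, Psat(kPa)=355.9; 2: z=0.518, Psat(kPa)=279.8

Pdew = 311.951 kPa, x_2 = 0.578

At the dew point ψ → 1, so Σzᵢ/Kᵢ = 1 with Kᵢ = Pᵢˢᵃᵗ/P ⇒ 1/P = Σzᵢ/Pᵢˢᵃᵗ.
1/P = 0.482/355.9 + 0.518/279.8 = 0.003206 ⇒ P = 311.951 kPa
xᵢ = zᵢP/Pᵢˢᵃᵗ ⇒ x_2 = 0.518·311.951/279.8 = 0.578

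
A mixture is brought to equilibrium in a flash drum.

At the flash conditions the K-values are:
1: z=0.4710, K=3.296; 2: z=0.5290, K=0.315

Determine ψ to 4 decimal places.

Material balance + equilibrium reduce to Σ zᵢ(Kᵢ−1)/(1+ψ(Kᵢ−1)) = 0.
Check two-phase: ΣzᵢKᵢ = 1.7191 > 1 and Σzᵢ/Kᵢ = 1.8223 > 1, so g(0) = 0.7191 > 0 and g(1) = -0.8223 < 0.
Binary case is linear: z₁(K₁−1)(1+ψ(K₂−1)) + z₂(K₂−1)(1+ψ(K₁−1)) = 0
⇒ ψ = [z₁(K₁−1)+z₂(K₂−1)] / [−(K₁−1)(K₂−1)] = 0.71905/1.57276 = 0.4572

ψ = 0.4572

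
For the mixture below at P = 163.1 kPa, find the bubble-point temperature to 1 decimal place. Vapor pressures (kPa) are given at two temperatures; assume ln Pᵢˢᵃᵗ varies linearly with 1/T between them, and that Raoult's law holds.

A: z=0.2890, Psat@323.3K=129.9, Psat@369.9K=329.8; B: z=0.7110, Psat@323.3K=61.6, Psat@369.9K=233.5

T = 349.7 K

Bubble-point temperature: ΣzᵢPᵢˢᵃᵗ(T) = P. Interpolate ln Pᵢˢᵃᵗ = aᵢ + bᵢ/T.
  T = 323.3 K: ΣzᵢPᵢˢᵃᵗ = 81.34 kPa
  T = 369.9 K: ΣzᵢPᵢˢᵃᵗ = 261.33 kPa
  T = 346.6 K: ΣzᵢPᵢˢᵃᵗ = 150.90 kPa
  T = 358.2 K: ΣzᵢPᵢˢᵃᵗ = 199.92 kPa
  T = 352.4 K: ΣzᵢPᵢˢᵃᵗ = 174.04 kPa
  T = 349.5 K: ΣzᵢPᵢˢᵃᵗ = 162.14 kPa
Interpolating between 349.5 K and 352.4 K gives T ≈ 349.7 K.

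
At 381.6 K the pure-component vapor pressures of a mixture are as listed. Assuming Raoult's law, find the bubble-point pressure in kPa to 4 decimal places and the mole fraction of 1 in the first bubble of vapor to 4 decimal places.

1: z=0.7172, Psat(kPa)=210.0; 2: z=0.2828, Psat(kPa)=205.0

Pbub = 208.5860 kPa, y_1 = 0.7221

At the bubble point ψ → 0, so ΣzᵢKᵢ = 1 with Kᵢ = Pᵢˢᵃᵗ/P ⇒ P = ΣzᵢPᵢˢᵃᵗ.
P = 0.7172·210.0 + 0.2828·205.0 = 208.5860 kPa
yᵢ = zᵢPᵢˢᵃᵗ/P ⇒ y_1 = 0.7172·210.0/208.5860 = 0.7221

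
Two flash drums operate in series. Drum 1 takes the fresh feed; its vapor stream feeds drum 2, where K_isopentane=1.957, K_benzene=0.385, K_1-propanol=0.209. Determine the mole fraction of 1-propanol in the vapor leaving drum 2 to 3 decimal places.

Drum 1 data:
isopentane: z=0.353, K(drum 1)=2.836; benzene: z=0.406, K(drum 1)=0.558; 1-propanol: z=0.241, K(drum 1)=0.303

Drum 1:
Material balance + equilibrium reduce to Σ zᵢ(Kᵢ−1)/(1+ψ₁(Kᵢ−1)) = 0.
Check two-phase: ΣzᵢKᵢ = 1.301 > 1 and Σzᵢ/Kᵢ = 1.647 > 1, so g(0) = 0.301 > 0 and g(1) = -0.647 < 0.
Newton iteration, ψ₁⁰ = 0.34:
  ψ₁ = 0.340: g = -0.0323, g' = -0.762 → ψ₁ = 0.298
Converged at ψ₁ = 0.298.
Drum-1 compositions:
  isopentane: x = 0.228, y = 0.647
  benzene: x = 0.468, y = 0.261
  1-propanol: x = 0.304, y = 0.092
Drum-2 feed = drum-1 vapor: z₂ = (0.6469, 0.2610, 0.0922).
Drum 2:
Newton iteration, ψ₂⁰ = 0.67:
  ψ₂ = 0.670: g = -0.0509, g' = -0.767 → ψ₂ = 0.604
  ψ₂ = 0.604: g = -0.0024, g' = -0.699 → ψ₂ = 0.600
Converged at ψ₂ = 0.600.
  isopentane: x = 0.411, y = 0.804
  benzene: x = 0.414, y = 0.159
  1-propanol: x = 0.176, y = 0.037

y_1-propanol (drum 2) = 0.037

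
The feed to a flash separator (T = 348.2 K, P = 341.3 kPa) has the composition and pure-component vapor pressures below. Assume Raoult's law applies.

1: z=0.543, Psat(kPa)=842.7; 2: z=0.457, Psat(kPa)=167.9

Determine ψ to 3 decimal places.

ψ = 0.758

Raoult's law: Kᵢ = Pᵢˢᵃᵗ/P = Pᵢˢᵃᵗ/341.3.
  K_1 = 842.7/341.3 = 2.46909, K_2 = 167.9/341.3 = 0.49194
Let ψ = V/F and solve Σ zᵢ(Kᵢ−1)/(1+ψ(Kᵢ−1)) = 0.
g(0) = ΣzᵢKᵢ − 1 = 0.566 and g(1) = 1 − Σzᵢ/Kᵢ = -0.149, so a root lies in (0, 1).
Binary case is linear: z₁(K₁−1)(1+ψ(K₂−1)) + z₂(K₂−1)(1+ψ(K₁−1)) = 0
⇒ ψ = [z₁(K₁−1)+z₂(K₂−1)] / [−(K₁−1)(K₂−1)] = 0.5655/0.7464 = 0.758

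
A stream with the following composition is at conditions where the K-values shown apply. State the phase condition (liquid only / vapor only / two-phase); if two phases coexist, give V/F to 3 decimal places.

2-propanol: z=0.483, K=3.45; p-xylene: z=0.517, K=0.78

vapor only

ΣzᵢKᵢ = 2.070; Σzᵢ/Kᵢ = 0.803.
Since Σzᵢ/Kᵢ < 1 the mixture is above its dew point — single vapor phase.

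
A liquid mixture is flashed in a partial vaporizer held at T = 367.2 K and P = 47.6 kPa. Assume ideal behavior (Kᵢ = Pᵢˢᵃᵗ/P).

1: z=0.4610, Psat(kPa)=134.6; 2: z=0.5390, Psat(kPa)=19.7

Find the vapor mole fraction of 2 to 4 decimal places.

y_2 = 0.3134

Raoult's law: Kᵢ = Pᵢˢᵃᵗ/P = Pᵢˢᵃᵗ/47.6.
  K_1 = 134.6/47.6 = 2.827731, K_2 = 19.7/47.6 = 0.413866
Binary case is linear: z₁(K₁−1)(1+ψ(K₂−1)) + z₂(K₂−1)(1+ψ(K₁−1)) = 0
⇒ ψ = [z₁(K₁−1)+z₂(K₂−1)] / [−(K₁−1)(K₂−1)] = 0.52666/1.07130 = 0.4916
Compositions from xᵢ = zᵢ/(1+ψ(Kᵢ−1)), yᵢ = Kᵢxᵢ:
  1: x = 0.2428, y = 0.6866
  2: x = 0.7572, y = 0.3134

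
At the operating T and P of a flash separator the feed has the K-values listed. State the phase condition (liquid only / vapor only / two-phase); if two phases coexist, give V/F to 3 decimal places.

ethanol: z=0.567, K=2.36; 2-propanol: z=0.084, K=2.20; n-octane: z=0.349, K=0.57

vapor only

ΣzᵢKᵢ = 1.722; Σzᵢ/Kᵢ = 0.891.
Since Σzᵢ/Kᵢ < 1 the mixture is above its dew point — single vapor phase.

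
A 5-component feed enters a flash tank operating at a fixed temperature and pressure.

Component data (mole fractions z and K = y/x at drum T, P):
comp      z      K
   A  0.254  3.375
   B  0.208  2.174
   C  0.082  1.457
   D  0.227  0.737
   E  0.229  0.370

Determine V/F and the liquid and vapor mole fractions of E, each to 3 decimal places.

V/F = 0.792, x_E = 0.457, y_E = 0.169

Material balance + equilibrium reduce to Σ zᵢ(Kᵢ−1)/(1+V/F(Kᵢ−1)) = 0.
Feasibility: ΣzᵢKᵢ = 1.681, Σzᵢ/Kᵢ = 1.154 — both > 1, two phases present.
Newton–Raphson from V/F = 0.67:
  V/F = 0.670: g = 0.0761, g' = -0.609 → V/F = 0.795
  V/F = 0.795: g = -0.0018, g' = -0.648 → V/F = 0.792
Converged at V/F = 0.792.
Compositions from xᵢ = zᵢ/(1+V/F(Kᵢ−1)), yᵢ = Kᵢxᵢ:
  A: x = 0.088, y = 0.298
  B: x = 0.108, y = 0.234
  C: x = 0.060, y = 0.088
  D: x = 0.287, y = 0.211
  E: x = 0.457, y = 0.169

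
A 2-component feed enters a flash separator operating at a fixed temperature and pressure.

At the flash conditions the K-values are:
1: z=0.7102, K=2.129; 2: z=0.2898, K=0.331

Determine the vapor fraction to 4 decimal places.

Let ψ = V/F and solve Σ zᵢ(Kᵢ−1)/(1+ψ(Kᵢ−1)) = 0.
Check two-phase: ΣzᵢKᵢ = 1.6079 > 1 and Σzᵢ/Kᵢ = 1.2091 > 1, so g(0) = 0.6079 > 0 and g(1) = -0.2091 < 0.
Binary case is linear: z₁(K₁−1)(1+ψ(K₂−1)) + z₂(K₂−1)(1+ψ(K₁−1)) = 0
⇒ ψ = [z₁(K₁−1)+z₂(K₂−1)] / [−(K₁−1)(K₂−1)] = 0.60794/0.75530 = 0.8049

ψ = 0.8049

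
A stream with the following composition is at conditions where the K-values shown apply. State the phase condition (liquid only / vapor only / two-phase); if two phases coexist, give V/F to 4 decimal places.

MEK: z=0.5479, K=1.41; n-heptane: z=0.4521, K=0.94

vapor only

ΣzᵢKᵢ = 1.1975; Σzᵢ/Kᵢ = 0.8695.
Since Σzᵢ/Kᵢ < 1 the mixture is above its dew point — single vapor phase.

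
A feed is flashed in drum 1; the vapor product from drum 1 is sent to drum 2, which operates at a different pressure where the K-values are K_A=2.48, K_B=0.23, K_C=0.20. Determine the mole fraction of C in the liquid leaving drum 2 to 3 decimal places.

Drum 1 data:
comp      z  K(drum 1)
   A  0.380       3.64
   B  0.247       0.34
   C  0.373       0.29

x_C (drum 2) = 0.381

Drum 1:
Material balance + equilibrium reduce to Σ zᵢ(Kᵢ−1)/(1+ψ₁(Kᵢ−1)) = 0.
Feasibility: ΣzᵢKᵢ = 1.575, Σzᵢ/Kᵢ = 2.117 — both > 1, two phases present.
Iterate (Newton) starting at ψ₁ = 0.5:
  ψ₁ = 0.500: g = -0.2215, g' = -1.184 → ψ₁ = 0.313
  ψ₁ = 0.313: g = 0.0035, g' = -1.276 → ψ₁ = 0.316
Converged at ψ₁ = 0.316.
Drum-1 compositions:
  A: x = 0.207, y = 0.755
  B: x = 0.312, y = 0.106
  C: x = 0.481, y = 0.139
Drum-2 feed = drum-1 vapor: z₂ = (0.7545, 0.1061, 0.1394).
Drum 2:
Rachford–Rice: g(ψ₂) = Σ zᵢ(Kᵢ−1)/(1+ψ₂(Kᵢ−1)) = 0.
Feasibility: ΣzᵢKᵢ = 1.923, Σzᵢ/Kᵢ = 1.462 — both > 1, two phases present.
Iterate (Newton) starting at ψ₂ = 0.5:
  ψ₂ = 0.500: g = 0.3231, g' = -0.960 → ψ₂ = 0.837
  ψ₂ = 0.837: g = -0.0678, g' = -1.642 → ψ₂ = 0.795
  ψ₂ = 0.795: g = -0.0044, g' = -1.441 → ψ₂ = 0.792
Converged at ψ₂ = 0.792.
  A: x = 0.347, y = 0.861
  B: x = 0.272, y = 0.063
  C: x = 0.381, y = 0.076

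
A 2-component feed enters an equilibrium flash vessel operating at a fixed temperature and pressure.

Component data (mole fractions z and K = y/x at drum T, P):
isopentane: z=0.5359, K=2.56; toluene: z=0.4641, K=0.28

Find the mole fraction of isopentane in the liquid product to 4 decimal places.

x_isopentane = 0.3158

Material balance + equilibrium reduce to Σ zᵢ(Kᵢ−1)/(1+V/F(Kᵢ−1)) = 0.
Feasibility: ΣzᵢKᵢ = 1.5019, Σzᵢ/Kᵢ = 1.8668 — both > 1, two phases present.
Iterate (Newton) starting at V/F = 0.61:
  V/F = 0.6100: g = -0.16748, g' = -1.1074 → V/F = 0.4588
  V/F = 0.4588: g = -0.01169, g' = -0.9795 → V/F = 0.4468
Converged at V/F = 0.4468.
Compositions from xᵢ = zᵢ/(1+V/F(Kᵢ−1)), yᵢ = Kᵢxᵢ:
  isopentane: x = 0.3158, y = 0.8084
  toluene: x = 0.6842, y = 0.1916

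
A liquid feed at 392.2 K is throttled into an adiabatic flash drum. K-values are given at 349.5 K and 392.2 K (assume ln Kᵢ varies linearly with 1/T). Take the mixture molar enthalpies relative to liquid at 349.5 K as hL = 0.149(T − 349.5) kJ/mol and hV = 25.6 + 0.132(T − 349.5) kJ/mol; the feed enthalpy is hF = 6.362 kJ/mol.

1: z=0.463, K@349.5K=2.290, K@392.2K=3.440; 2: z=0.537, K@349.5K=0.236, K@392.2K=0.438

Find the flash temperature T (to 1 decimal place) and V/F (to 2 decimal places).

Adiabatic flash: solve Rachford–Rice at each trial T, then check hF = ψ·hV(T) + (1−ψ)·hL(T).
  T = 349.5 K: K = (2.290, 0.236), RR gives ψ = 0.190, H_out = 4.857 kJ/mol
  T = 392.2 K: K = (3.440, 0.438), RR gives ψ = 0.604, H_out = 21.380 kJ/mol
  T = 370.9 K: K = (2.841, 0.328), RR gives ψ = 0.397, H_out = 13.203 kJ/mol
  T = 360.2 K: K = (2.559, 0.279), RR gives ψ = 0.298, H_out = 9.170 kJ/mol
  T = 354.9 K: K = (2.424, 0.257), RR gives ψ = 0.246, H_out = 7.087 kJ/mol
  T = 352.2 K: K = (2.357, 0.247), RR gives ψ = 0.219, H_out = 5.989 kJ/mol
  T = 353.5 K: K = (2.389, 0.252), RR gives ψ = 0.232, H_out = 6.521 kJ/mol
Linear interpolation between T = 352.2 (H_out = 5.989) and T = 353.5 (H_out = 6.521) on hF = 6.362 gives T ≈ 353.1 K, at which ψ = 0.23.

T = 353.1 K, V/F = 0.23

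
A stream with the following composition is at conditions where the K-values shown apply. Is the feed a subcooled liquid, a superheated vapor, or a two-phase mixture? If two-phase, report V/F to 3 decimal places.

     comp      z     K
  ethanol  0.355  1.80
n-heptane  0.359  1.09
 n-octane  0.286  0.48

ΣzᵢKᵢ = 1.168; Σzᵢ/Kᵢ = 1.122.
Both exceed 1, so a two-phase solution exists.
Material balance + equilibrium reduce to Σ zᵢ(Kᵢ−1)/(1+ψ(Kᵢ−1)) = 0.
Newton–Raphson from ψ = 0.5:
  ψ = 0.500: g = 0.0328, g' = -0.260 → ψ = 0.626
  ψ = 0.626: g = -0.0007, g' = -0.274 → ψ = 0.624
Converged at ψ = 0.624.

two-phase, V/F = 0.624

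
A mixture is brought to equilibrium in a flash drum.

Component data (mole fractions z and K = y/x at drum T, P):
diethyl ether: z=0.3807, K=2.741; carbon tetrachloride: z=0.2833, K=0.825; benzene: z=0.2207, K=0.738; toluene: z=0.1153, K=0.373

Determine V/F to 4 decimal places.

Material balance + equilibrium reduce to Σ zᵢ(Kᵢ−1)/(1+V/F(Kᵢ−1)) = 0.
Check two-phase: ΣzᵢKᵢ = 1.4831 > 1 and Σzᵢ/Kᵢ = 1.0905 > 1, so g(0) = 0.4831 > 0 and g(1) = -0.0905 < 0.
Iterate (Newton) starting at V/F = 0.44:
  V/F = 0.4400: g = 0.15640, g' = -0.4860 → V/F = 0.7618
  V/F = 0.7618: g = 0.01706, g' = -0.4146 → V/F = 0.8030
  V/F = 0.8030: g = -0.00011, g' = -0.4206 → V/F = 0.8027
Converged at V/F = 0.8027.

V/F = 0.8027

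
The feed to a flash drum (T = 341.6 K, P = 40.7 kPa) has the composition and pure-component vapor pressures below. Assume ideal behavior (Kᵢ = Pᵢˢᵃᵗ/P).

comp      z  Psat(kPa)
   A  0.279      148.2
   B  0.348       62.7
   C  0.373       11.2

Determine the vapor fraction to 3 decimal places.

Raoult's law: Kᵢ = Pᵢˢᵃᵗ/P = Pᵢˢᵃᵗ/40.7.
  K_A = 148.2/40.7 = 3.64128, K_B = 62.7/40.7 = 1.54054, K_C = 11.2/40.7 = 0.27518
Let ψ = V/F and solve Σ zᵢ(Kᵢ−1)/(1+ψ(Kᵢ−1)) = 0.
g(0) = ΣzᵢKᵢ − 1 = 0.655 and g(1) = 1 − Σzᵢ/Kᵢ = -0.658, so a root lies in (0, 1).
Newton–Raphson from ψ = 0.5:
  ψ = 0.500: g = 0.0416, g' = -0.906 → ψ = 0.546
Converged at ψ = 0.546.

ψ = 0.546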